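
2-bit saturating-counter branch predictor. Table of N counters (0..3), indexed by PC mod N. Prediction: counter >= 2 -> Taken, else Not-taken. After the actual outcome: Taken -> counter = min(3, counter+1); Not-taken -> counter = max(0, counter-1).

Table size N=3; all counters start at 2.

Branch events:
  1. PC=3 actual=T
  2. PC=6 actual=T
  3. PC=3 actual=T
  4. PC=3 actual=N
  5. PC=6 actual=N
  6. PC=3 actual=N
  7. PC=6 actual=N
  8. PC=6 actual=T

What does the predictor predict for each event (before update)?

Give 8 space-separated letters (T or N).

Answer: T T T T T N N N

Derivation:
Ev 1: PC=3 idx=0 pred=T actual=T -> ctr[0]=3
Ev 2: PC=6 idx=0 pred=T actual=T -> ctr[0]=3
Ev 3: PC=3 idx=0 pred=T actual=T -> ctr[0]=3
Ev 4: PC=3 idx=0 pred=T actual=N -> ctr[0]=2
Ev 5: PC=6 idx=0 pred=T actual=N -> ctr[0]=1
Ev 6: PC=3 idx=0 pred=N actual=N -> ctr[0]=0
Ev 7: PC=6 idx=0 pred=N actual=N -> ctr[0]=0
Ev 8: PC=6 idx=0 pred=N actual=T -> ctr[0]=1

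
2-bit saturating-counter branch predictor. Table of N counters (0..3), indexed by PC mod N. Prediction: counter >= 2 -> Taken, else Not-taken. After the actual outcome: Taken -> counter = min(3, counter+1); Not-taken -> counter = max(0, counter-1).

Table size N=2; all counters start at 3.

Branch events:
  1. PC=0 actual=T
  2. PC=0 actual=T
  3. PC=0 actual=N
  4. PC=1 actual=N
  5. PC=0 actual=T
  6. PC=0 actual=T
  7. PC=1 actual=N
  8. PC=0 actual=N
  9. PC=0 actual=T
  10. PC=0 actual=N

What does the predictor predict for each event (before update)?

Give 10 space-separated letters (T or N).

Ev 1: PC=0 idx=0 pred=T actual=T -> ctr[0]=3
Ev 2: PC=0 idx=0 pred=T actual=T -> ctr[0]=3
Ev 3: PC=0 idx=0 pred=T actual=N -> ctr[0]=2
Ev 4: PC=1 idx=1 pred=T actual=N -> ctr[1]=2
Ev 5: PC=0 idx=0 pred=T actual=T -> ctr[0]=3
Ev 6: PC=0 idx=0 pred=T actual=T -> ctr[0]=3
Ev 7: PC=1 idx=1 pred=T actual=N -> ctr[1]=1
Ev 8: PC=0 idx=0 pred=T actual=N -> ctr[0]=2
Ev 9: PC=0 idx=0 pred=T actual=T -> ctr[0]=3
Ev 10: PC=0 idx=0 pred=T actual=N -> ctr[0]=2

Answer: T T T T T T T T T T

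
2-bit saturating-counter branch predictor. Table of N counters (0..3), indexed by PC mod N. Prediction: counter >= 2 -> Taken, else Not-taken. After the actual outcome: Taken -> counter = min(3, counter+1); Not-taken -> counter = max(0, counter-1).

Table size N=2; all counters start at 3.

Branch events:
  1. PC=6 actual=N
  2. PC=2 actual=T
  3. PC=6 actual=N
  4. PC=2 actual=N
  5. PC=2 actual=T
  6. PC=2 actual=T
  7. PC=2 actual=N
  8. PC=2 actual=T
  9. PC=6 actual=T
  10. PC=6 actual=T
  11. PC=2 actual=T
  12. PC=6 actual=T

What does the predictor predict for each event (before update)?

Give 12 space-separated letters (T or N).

Answer: T T T T N T T T T T T T

Derivation:
Ev 1: PC=6 idx=0 pred=T actual=N -> ctr[0]=2
Ev 2: PC=2 idx=0 pred=T actual=T -> ctr[0]=3
Ev 3: PC=6 idx=0 pred=T actual=N -> ctr[0]=2
Ev 4: PC=2 idx=0 pred=T actual=N -> ctr[0]=1
Ev 5: PC=2 idx=0 pred=N actual=T -> ctr[0]=2
Ev 6: PC=2 idx=0 pred=T actual=T -> ctr[0]=3
Ev 7: PC=2 idx=0 pred=T actual=N -> ctr[0]=2
Ev 8: PC=2 idx=0 pred=T actual=T -> ctr[0]=3
Ev 9: PC=6 idx=0 pred=T actual=T -> ctr[0]=3
Ev 10: PC=6 idx=0 pred=T actual=T -> ctr[0]=3
Ev 11: PC=2 idx=0 pred=T actual=T -> ctr[0]=3
Ev 12: PC=6 idx=0 pred=T actual=T -> ctr[0]=3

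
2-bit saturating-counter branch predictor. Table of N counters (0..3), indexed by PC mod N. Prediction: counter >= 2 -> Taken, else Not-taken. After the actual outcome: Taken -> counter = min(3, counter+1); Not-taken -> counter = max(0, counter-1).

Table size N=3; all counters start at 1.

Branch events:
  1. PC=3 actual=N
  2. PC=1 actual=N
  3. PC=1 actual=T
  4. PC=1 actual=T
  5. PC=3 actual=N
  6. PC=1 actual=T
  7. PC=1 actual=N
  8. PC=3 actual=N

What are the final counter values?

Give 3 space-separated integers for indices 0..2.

Answer: 0 2 1

Derivation:
Ev 1: PC=3 idx=0 pred=N actual=N -> ctr[0]=0
Ev 2: PC=1 idx=1 pred=N actual=N -> ctr[1]=0
Ev 3: PC=1 idx=1 pred=N actual=T -> ctr[1]=1
Ev 4: PC=1 idx=1 pred=N actual=T -> ctr[1]=2
Ev 5: PC=3 idx=0 pred=N actual=N -> ctr[0]=0
Ev 6: PC=1 idx=1 pred=T actual=T -> ctr[1]=3
Ev 7: PC=1 idx=1 pred=T actual=N -> ctr[1]=2
Ev 8: PC=3 idx=0 pred=N actual=N -> ctr[0]=0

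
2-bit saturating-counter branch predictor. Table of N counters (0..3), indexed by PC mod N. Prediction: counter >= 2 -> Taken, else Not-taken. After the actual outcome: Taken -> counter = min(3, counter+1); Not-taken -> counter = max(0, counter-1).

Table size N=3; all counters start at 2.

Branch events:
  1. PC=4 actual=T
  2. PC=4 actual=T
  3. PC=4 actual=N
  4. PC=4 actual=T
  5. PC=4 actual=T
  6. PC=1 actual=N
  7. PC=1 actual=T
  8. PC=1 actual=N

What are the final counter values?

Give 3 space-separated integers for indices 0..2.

Ev 1: PC=4 idx=1 pred=T actual=T -> ctr[1]=3
Ev 2: PC=4 idx=1 pred=T actual=T -> ctr[1]=3
Ev 3: PC=4 idx=1 pred=T actual=N -> ctr[1]=2
Ev 4: PC=4 idx=1 pred=T actual=T -> ctr[1]=3
Ev 5: PC=4 idx=1 pred=T actual=T -> ctr[1]=3
Ev 6: PC=1 idx=1 pred=T actual=N -> ctr[1]=2
Ev 7: PC=1 idx=1 pred=T actual=T -> ctr[1]=3
Ev 8: PC=1 idx=1 pred=T actual=N -> ctr[1]=2

Answer: 2 2 2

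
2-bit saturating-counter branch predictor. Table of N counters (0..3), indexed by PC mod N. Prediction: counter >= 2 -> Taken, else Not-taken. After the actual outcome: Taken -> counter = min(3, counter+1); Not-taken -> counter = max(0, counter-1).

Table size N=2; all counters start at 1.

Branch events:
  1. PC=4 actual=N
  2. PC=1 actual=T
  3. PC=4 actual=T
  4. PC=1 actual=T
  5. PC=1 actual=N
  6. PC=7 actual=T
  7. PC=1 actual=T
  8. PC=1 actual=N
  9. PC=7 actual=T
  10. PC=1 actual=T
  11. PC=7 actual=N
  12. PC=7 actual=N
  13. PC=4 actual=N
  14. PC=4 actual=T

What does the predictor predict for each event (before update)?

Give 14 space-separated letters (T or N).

Answer: N N N T T T T T T T T T N N

Derivation:
Ev 1: PC=4 idx=0 pred=N actual=N -> ctr[0]=0
Ev 2: PC=1 idx=1 pred=N actual=T -> ctr[1]=2
Ev 3: PC=4 idx=0 pred=N actual=T -> ctr[0]=1
Ev 4: PC=1 idx=1 pred=T actual=T -> ctr[1]=3
Ev 5: PC=1 idx=1 pred=T actual=N -> ctr[1]=2
Ev 6: PC=7 idx=1 pred=T actual=T -> ctr[1]=3
Ev 7: PC=1 idx=1 pred=T actual=T -> ctr[1]=3
Ev 8: PC=1 idx=1 pred=T actual=N -> ctr[1]=2
Ev 9: PC=7 idx=1 pred=T actual=T -> ctr[1]=3
Ev 10: PC=1 idx=1 pred=T actual=T -> ctr[1]=3
Ev 11: PC=7 idx=1 pred=T actual=N -> ctr[1]=2
Ev 12: PC=7 idx=1 pred=T actual=N -> ctr[1]=1
Ev 13: PC=4 idx=0 pred=N actual=N -> ctr[0]=0
Ev 14: PC=4 idx=0 pred=N actual=T -> ctr[0]=1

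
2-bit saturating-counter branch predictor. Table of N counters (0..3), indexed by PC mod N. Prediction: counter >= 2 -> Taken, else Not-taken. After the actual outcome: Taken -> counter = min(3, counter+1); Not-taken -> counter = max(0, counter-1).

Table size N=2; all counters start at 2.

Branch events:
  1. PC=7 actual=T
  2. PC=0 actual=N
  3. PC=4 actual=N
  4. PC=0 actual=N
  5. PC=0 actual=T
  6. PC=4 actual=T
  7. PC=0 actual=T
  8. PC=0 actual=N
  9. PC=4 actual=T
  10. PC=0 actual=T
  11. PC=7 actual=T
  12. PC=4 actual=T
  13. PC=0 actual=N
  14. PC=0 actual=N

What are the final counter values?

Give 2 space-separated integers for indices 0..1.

Answer: 1 3

Derivation:
Ev 1: PC=7 idx=1 pred=T actual=T -> ctr[1]=3
Ev 2: PC=0 idx=0 pred=T actual=N -> ctr[0]=1
Ev 3: PC=4 idx=0 pred=N actual=N -> ctr[0]=0
Ev 4: PC=0 idx=0 pred=N actual=N -> ctr[0]=0
Ev 5: PC=0 idx=0 pred=N actual=T -> ctr[0]=1
Ev 6: PC=4 idx=0 pred=N actual=T -> ctr[0]=2
Ev 7: PC=0 idx=0 pred=T actual=T -> ctr[0]=3
Ev 8: PC=0 idx=0 pred=T actual=N -> ctr[0]=2
Ev 9: PC=4 idx=0 pred=T actual=T -> ctr[0]=3
Ev 10: PC=0 idx=0 pred=T actual=T -> ctr[0]=3
Ev 11: PC=7 idx=1 pred=T actual=T -> ctr[1]=3
Ev 12: PC=4 idx=0 pred=T actual=T -> ctr[0]=3
Ev 13: PC=0 idx=0 pred=T actual=N -> ctr[0]=2
Ev 14: PC=0 idx=0 pred=T actual=N -> ctr[0]=1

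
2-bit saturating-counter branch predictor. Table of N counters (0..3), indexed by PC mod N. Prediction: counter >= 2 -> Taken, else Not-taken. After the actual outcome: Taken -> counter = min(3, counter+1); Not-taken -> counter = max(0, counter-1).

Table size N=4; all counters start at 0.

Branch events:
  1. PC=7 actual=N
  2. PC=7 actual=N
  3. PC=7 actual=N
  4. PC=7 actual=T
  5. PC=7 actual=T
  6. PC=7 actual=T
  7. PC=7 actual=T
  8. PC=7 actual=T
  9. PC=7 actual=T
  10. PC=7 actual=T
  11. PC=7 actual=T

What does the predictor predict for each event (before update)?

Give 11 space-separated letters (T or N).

Answer: N N N N N T T T T T T

Derivation:
Ev 1: PC=7 idx=3 pred=N actual=N -> ctr[3]=0
Ev 2: PC=7 idx=3 pred=N actual=N -> ctr[3]=0
Ev 3: PC=7 idx=3 pred=N actual=N -> ctr[3]=0
Ev 4: PC=7 idx=3 pred=N actual=T -> ctr[3]=1
Ev 5: PC=7 idx=3 pred=N actual=T -> ctr[3]=2
Ev 6: PC=7 idx=3 pred=T actual=T -> ctr[3]=3
Ev 7: PC=7 idx=3 pred=T actual=T -> ctr[3]=3
Ev 8: PC=7 idx=3 pred=T actual=T -> ctr[3]=3
Ev 9: PC=7 idx=3 pred=T actual=T -> ctr[3]=3
Ev 10: PC=7 idx=3 pred=T actual=T -> ctr[3]=3
Ev 11: PC=7 idx=3 pred=T actual=T -> ctr[3]=3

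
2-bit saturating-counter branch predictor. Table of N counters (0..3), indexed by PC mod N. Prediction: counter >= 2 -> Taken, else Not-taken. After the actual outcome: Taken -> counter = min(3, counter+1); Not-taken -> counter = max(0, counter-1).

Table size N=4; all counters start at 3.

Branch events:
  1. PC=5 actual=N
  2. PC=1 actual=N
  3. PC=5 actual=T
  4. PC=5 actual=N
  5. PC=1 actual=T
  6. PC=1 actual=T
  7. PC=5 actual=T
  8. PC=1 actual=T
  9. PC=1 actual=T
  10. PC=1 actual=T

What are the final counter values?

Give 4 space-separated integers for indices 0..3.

Answer: 3 3 3 3

Derivation:
Ev 1: PC=5 idx=1 pred=T actual=N -> ctr[1]=2
Ev 2: PC=1 idx=1 pred=T actual=N -> ctr[1]=1
Ev 3: PC=5 idx=1 pred=N actual=T -> ctr[1]=2
Ev 4: PC=5 idx=1 pred=T actual=N -> ctr[1]=1
Ev 5: PC=1 idx=1 pred=N actual=T -> ctr[1]=2
Ev 6: PC=1 idx=1 pred=T actual=T -> ctr[1]=3
Ev 7: PC=5 idx=1 pred=T actual=T -> ctr[1]=3
Ev 8: PC=1 idx=1 pred=T actual=T -> ctr[1]=3
Ev 9: PC=1 idx=1 pred=T actual=T -> ctr[1]=3
Ev 10: PC=1 idx=1 pred=T actual=T -> ctr[1]=3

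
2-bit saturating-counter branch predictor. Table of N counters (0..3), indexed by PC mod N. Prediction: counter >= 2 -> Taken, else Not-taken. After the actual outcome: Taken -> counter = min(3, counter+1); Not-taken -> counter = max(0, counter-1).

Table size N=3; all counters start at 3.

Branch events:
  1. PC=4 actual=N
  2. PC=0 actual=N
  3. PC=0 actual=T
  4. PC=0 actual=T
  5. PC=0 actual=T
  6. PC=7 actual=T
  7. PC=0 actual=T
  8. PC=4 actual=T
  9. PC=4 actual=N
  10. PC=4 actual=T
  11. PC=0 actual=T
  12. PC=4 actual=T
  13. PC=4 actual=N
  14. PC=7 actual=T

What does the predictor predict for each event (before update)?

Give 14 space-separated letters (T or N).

Answer: T T T T T T T T T T T T T T

Derivation:
Ev 1: PC=4 idx=1 pred=T actual=N -> ctr[1]=2
Ev 2: PC=0 idx=0 pred=T actual=N -> ctr[0]=2
Ev 3: PC=0 idx=0 pred=T actual=T -> ctr[0]=3
Ev 4: PC=0 idx=0 pred=T actual=T -> ctr[0]=3
Ev 5: PC=0 idx=0 pred=T actual=T -> ctr[0]=3
Ev 6: PC=7 idx=1 pred=T actual=T -> ctr[1]=3
Ev 7: PC=0 idx=0 pred=T actual=T -> ctr[0]=3
Ev 8: PC=4 idx=1 pred=T actual=T -> ctr[1]=3
Ev 9: PC=4 idx=1 pred=T actual=N -> ctr[1]=2
Ev 10: PC=4 idx=1 pred=T actual=T -> ctr[1]=3
Ev 11: PC=0 idx=0 pred=T actual=T -> ctr[0]=3
Ev 12: PC=4 idx=1 pred=T actual=T -> ctr[1]=3
Ev 13: PC=4 idx=1 pred=T actual=N -> ctr[1]=2
Ev 14: PC=7 idx=1 pred=T actual=T -> ctr[1]=3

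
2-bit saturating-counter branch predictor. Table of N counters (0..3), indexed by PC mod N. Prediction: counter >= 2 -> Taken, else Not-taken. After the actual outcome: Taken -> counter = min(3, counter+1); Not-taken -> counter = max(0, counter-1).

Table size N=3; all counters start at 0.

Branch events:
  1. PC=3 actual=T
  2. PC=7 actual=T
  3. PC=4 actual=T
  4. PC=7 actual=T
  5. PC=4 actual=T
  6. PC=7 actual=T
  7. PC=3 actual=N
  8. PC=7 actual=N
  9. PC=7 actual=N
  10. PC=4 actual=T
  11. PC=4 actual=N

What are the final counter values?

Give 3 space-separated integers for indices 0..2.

Answer: 0 1 0

Derivation:
Ev 1: PC=3 idx=0 pred=N actual=T -> ctr[0]=1
Ev 2: PC=7 idx=1 pred=N actual=T -> ctr[1]=1
Ev 3: PC=4 idx=1 pred=N actual=T -> ctr[1]=2
Ev 4: PC=7 idx=1 pred=T actual=T -> ctr[1]=3
Ev 5: PC=4 idx=1 pred=T actual=T -> ctr[1]=3
Ev 6: PC=7 idx=1 pred=T actual=T -> ctr[1]=3
Ev 7: PC=3 idx=0 pred=N actual=N -> ctr[0]=0
Ev 8: PC=7 idx=1 pred=T actual=N -> ctr[1]=2
Ev 9: PC=7 idx=1 pred=T actual=N -> ctr[1]=1
Ev 10: PC=4 idx=1 pred=N actual=T -> ctr[1]=2
Ev 11: PC=4 idx=1 pred=T actual=N -> ctr[1]=1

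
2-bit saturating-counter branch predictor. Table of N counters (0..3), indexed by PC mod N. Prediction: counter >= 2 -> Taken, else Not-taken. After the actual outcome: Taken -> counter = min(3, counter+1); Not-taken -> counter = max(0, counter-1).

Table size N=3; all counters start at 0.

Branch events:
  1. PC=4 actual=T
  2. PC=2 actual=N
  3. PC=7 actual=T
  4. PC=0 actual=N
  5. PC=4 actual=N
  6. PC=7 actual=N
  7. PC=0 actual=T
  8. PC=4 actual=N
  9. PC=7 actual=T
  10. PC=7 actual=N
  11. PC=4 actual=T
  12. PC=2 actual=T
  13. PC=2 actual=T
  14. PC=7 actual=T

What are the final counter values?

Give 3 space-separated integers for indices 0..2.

Ev 1: PC=4 idx=1 pred=N actual=T -> ctr[1]=1
Ev 2: PC=2 idx=2 pred=N actual=N -> ctr[2]=0
Ev 3: PC=7 idx=1 pred=N actual=T -> ctr[1]=2
Ev 4: PC=0 idx=0 pred=N actual=N -> ctr[0]=0
Ev 5: PC=4 idx=1 pred=T actual=N -> ctr[1]=1
Ev 6: PC=7 idx=1 pred=N actual=N -> ctr[1]=0
Ev 7: PC=0 idx=0 pred=N actual=T -> ctr[0]=1
Ev 8: PC=4 idx=1 pred=N actual=N -> ctr[1]=0
Ev 9: PC=7 idx=1 pred=N actual=T -> ctr[1]=1
Ev 10: PC=7 idx=1 pred=N actual=N -> ctr[1]=0
Ev 11: PC=4 idx=1 pred=N actual=T -> ctr[1]=1
Ev 12: PC=2 idx=2 pred=N actual=T -> ctr[2]=1
Ev 13: PC=2 idx=2 pred=N actual=T -> ctr[2]=2
Ev 14: PC=7 idx=1 pred=N actual=T -> ctr[1]=2

Answer: 1 2 2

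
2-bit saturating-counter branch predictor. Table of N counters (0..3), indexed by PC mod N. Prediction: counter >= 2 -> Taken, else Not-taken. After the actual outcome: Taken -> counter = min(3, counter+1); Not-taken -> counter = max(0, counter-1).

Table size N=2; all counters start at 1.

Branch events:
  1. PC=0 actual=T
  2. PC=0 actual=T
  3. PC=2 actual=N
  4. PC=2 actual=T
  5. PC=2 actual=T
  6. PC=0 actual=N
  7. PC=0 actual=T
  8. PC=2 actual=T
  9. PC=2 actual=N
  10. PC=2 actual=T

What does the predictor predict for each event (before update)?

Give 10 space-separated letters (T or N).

Ev 1: PC=0 idx=0 pred=N actual=T -> ctr[0]=2
Ev 2: PC=0 idx=0 pred=T actual=T -> ctr[0]=3
Ev 3: PC=2 idx=0 pred=T actual=N -> ctr[0]=2
Ev 4: PC=2 idx=0 pred=T actual=T -> ctr[0]=3
Ev 5: PC=2 idx=0 pred=T actual=T -> ctr[0]=3
Ev 6: PC=0 idx=0 pred=T actual=N -> ctr[0]=2
Ev 7: PC=0 idx=0 pred=T actual=T -> ctr[0]=3
Ev 8: PC=2 idx=0 pred=T actual=T -> ctr[0]=3
Ev 9: PC=2 idx=0 pred=T actual=N -> ctr[0]=2
Ev 10: PC=2 idx=0 pred=T actual=T -> ctr[0]=3

Answer: N T T T T T T T T T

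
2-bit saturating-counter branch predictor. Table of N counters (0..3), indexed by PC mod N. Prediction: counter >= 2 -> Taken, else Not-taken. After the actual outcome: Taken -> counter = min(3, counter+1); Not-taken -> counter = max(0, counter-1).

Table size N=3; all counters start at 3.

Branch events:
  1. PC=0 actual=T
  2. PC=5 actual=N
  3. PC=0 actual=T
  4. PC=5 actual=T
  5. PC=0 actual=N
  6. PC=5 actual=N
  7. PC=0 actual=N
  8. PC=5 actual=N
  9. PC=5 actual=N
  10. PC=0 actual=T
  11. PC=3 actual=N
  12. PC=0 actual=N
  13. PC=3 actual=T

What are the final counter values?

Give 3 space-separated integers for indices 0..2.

Ev 1: PC=0 idx=0 pred=T actual=T -> ctr[0]=3
Ev 2: PC=5 idx=2 pred=T actual=N -> ctr[2]=2
Ev 3: PC=0 idx=0 pred=T actual=T -> ctr[0]=3
Ev 4: PC=5 idx=2 pred=T actual=T -> ctr[2]=3
Ev 5: PC=0 idx=0 pred=T actual=N -> ctr[0]=2
Ev 6: PC=5 idx=2 pred=T actual=N -> ctr[2]=2
Ev 7: PC=0 idx=0 pred=T actual=N -> ctr[0]=1
Ev 8: PC=5 idx=2 pred=T actual=N -> ctr[2]=1
Ev 9: PC=5 idx=2 pred=N actual=N -> ctr[2]=0
Ev 10: PC=0 idx=0 pred=N actual=T -> ctr[0]=2
Ev 11: PC=3 idx=0 pred=T actual=N -> ctr[0]=1
Ev 12: PC=0 idx=0 pred=N actual=N -> ctr[0]=0
Ev 13: PC=3 idx=0 pred=N actual=T -> ctr[0]=1

Answer: 1 3 0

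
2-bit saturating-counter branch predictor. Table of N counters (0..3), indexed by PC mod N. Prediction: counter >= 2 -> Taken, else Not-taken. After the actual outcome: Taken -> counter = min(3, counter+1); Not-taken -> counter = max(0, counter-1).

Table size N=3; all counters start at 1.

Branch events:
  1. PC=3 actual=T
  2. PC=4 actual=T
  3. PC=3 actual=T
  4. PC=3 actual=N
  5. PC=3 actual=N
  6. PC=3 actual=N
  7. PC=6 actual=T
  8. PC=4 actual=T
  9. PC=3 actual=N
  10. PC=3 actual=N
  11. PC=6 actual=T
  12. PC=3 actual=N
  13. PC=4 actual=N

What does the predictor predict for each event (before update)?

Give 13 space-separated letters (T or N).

Ev 1: PC=3 idx=0 pred=N actual=T -> ctr[0]=2
Ev 2: PC=4 idx=1 pred=N actual=T -> ctr[1]=2
Ev 3: PC=3 idx=0 pred=T actual=T -> ctr[0]=3
Ev 4: PC=3 idx=0 pred=T actual=N -> ctr[0]=2
Ev 5: PC=3 idx=0 pred=T actual=N -> ctr[0]=1
Ev 6: PC=3 idx=0 pred=N actual=N -> ctr[0]=0
Ev 7: PC=6 idx=0 pred=N actual=T -> ctr[0]=1
Ev 8: PC=4 idx=1 pred=T actual=T -> ctr[1]=3
Ev 9: PC=3 idx=0 pred=N actual=N -> ctr[0]=0
Ev 10: PC=3 idx=0 pred=N actual=N -> ctr[0]=0
Ev 11: PC=6 idx=0 pred=N actual=T -> ctr[0]=1
Ev 12: PC=3 idx=0 pred=N actual=N -> ctr[0]=0
Ev 13: PC=4 idx=1 pred=T actual=N -> ctr[1]=2

Answer: N N T T T N N T N N N N T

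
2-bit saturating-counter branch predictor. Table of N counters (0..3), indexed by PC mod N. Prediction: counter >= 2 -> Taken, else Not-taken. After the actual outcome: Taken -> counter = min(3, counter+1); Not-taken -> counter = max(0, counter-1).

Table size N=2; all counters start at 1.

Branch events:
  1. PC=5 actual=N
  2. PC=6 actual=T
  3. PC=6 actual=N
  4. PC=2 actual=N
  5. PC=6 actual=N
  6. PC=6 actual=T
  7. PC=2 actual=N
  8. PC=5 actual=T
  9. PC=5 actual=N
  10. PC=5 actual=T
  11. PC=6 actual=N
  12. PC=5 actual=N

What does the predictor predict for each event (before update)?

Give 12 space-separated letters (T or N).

Answer: N N T N N N N N N N N N

Derivation:
Ev 1: PC=5 idx=1 pred=N actual=N -> ctr[1]=0
Ev 2: PC=6 idx=0 pred=N actual=T -> ctr[0]=2
Ev 3: PC=6 idx=0 pred=T actual=N -> ctr[0]=1
Ev 4: PC=2 idx=0 pred=N actual=N -> ctr[0]=0
Ev 5: PC=6 idx=0 pred=N actual=N -> ctr[0]=0
Ev 6: PC=6 idx=0 pred=N actual=T -> ctr[0]=1
Ev 7: PC=2 idx=0 pred=N actual=N -> ctr[0]=0
Ev 8: PC=5 idx=1 pred=N actual=T -> ctr[1]=1
Ev 9: PC=5 idx=1 pred=N actual=N -> ctr[1]=0
Ev 10: PC=5 idx=1 pred=N actual=T -> ctr[1]=1
Ev 11: PC=6 idx=0 pred=N actual=N -> ctr[0]=0
Ev 12: PC=5 idx=1 pred=N actual=N -> ctr[1]=0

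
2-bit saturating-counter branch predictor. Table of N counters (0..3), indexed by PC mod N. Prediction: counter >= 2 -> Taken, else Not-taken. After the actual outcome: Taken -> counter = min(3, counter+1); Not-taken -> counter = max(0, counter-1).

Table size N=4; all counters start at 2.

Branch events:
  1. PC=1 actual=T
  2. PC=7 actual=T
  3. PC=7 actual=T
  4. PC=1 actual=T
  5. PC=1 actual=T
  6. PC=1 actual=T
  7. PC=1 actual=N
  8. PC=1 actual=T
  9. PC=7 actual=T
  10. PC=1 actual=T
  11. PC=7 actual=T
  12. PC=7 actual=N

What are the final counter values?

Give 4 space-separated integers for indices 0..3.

Answer: 2 3 2 2

Derivation:
Ev 1: PC=1 idx=1 pred=T actual=T -> ctr[1]=3
Ev 2: PC=7 idx=3 pred=T actual=T -> ctr[3]=3
Ev 3: PC=7 idx=3 pred=T actual=T -> ctr[3]=3
Ev 4: PC=1 idx=1 pred=T actual=T -> ctr[1]=3
Ev 5: PC=1 idx=1 pred=T actual=T -> ctr[1]=3
Ev 6: PC=1 idx=1 pred=T actual=T -> ctr[1]=3
Ev 7: PC=1 idx=1 pred=T actual=N -> ctr[1]=2
Ev 8: PC=1 idx=1 pred=T actual=T -> ctr[1]=3
Ev 9: PC=7 idx=3 pred=T actual=T -> ctr[3]=3
Ev 10: PC=1 idx=1 pred=T actual=T -> ctr[1]=3
Ev 11: PC=7 idx=3 pred=T actual=T -> ctr[3]=3
Ev 12: PC=7 idx=3 pred=T actual=N -> ctr[3]=2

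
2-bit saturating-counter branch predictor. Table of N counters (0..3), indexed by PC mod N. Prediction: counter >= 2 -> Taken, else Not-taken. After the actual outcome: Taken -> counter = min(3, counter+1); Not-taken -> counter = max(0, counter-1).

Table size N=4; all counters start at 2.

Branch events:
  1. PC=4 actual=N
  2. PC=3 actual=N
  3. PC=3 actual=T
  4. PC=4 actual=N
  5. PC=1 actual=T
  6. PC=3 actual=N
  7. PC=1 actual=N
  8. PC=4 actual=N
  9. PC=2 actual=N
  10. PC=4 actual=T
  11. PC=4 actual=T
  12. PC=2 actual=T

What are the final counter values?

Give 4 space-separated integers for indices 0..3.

Ev 1: PC=4 idx=0 pred=T actual=N -> ctr[0]=1
Ev 2: PC=3 idx=3 pred=T actual=N -> ctr[3]=1
Ev 3: PC=3 idx=3 pred=N actual=T -> ctr[3]=2
Ev 4: PC=4 idx=0 pred=N actual=N -> ctr[0]=0
Ev 5: PC=1 idx=1 pred=T actual=T -> ctr[1]=3
Ev 6: PC=3 idx=3 pred=T actual=N -> ctr[3]=1
Ev 7: PC=1 idx=1 pred=T actual=N -> ctr[1]=2
Ev 8: PC=4 idx=0 pred=N actual=N -> ctr[0]=0
Ev 9: PC=2 idx=2 pred=T actual=N -> ctr[2]=1
Ev 10: PC=4 idx=0 pred=N actual=T -> ctr[0]=1
Ev 11: PC=4 idx=0 pred=N actual=T -> ctr[0]=2
Ev 12: PC=2 idx=2 pred=N actual=T -> ctr[2]=2

Answer: 2 2 2 1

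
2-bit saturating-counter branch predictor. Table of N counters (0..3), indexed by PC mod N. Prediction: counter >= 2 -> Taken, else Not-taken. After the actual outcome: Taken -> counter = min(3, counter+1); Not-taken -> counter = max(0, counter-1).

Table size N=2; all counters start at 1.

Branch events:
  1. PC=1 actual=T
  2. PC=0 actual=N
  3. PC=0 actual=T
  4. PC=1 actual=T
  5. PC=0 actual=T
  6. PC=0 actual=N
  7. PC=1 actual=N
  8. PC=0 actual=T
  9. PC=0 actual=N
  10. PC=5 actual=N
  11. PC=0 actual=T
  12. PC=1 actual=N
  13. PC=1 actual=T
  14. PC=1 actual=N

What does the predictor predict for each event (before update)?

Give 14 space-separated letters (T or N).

Ev 1: PC=1 idx=1 pred=N actual=T -> ctr[1]=2
Ev 2: PC=0 idx=0 pred=N actual=N -> ctr[0]=0
Ev 3: PC=0 idx=0 pred=N actual=T -> ctr[0]=1
Ev 4: PC=1 idx=1 pred=T actual=T -> ctr[1]=3
Ev 5: PC=0 idx=0 pred=N actual=T -> ctr[0]=2
Ev 6: PC=0 idx=0 pred=T actual=N -> ctr[0]=1
Ev 7: PC=1 idx=1 pred=T actual=N -> ctr[1]=2
Ev 8: PC=0 idx=0 pred=N actual=T -> ctr[0]=2
Ev 9: PC=0 idx=0 pred=T actual=N -> ctr[0]=1
Ev 10: PC=5 idx=1 pred=T actual=N -> ctr[1]=1
Ev 11: PC=0 idx=0 pred=N actual=T -> ctr[0]=2
Ev 12: PC=1 idx=1 pred=N actual=N -> ctr[1]=0
Ev 13: PC=1 idx=1 pred=N actual=T -> ctr[1]=1
Ev 14: PC=1 idx=1 pred=N actual=N -> ctr[1]=0

Answer: N N N T N T T N T T N N N N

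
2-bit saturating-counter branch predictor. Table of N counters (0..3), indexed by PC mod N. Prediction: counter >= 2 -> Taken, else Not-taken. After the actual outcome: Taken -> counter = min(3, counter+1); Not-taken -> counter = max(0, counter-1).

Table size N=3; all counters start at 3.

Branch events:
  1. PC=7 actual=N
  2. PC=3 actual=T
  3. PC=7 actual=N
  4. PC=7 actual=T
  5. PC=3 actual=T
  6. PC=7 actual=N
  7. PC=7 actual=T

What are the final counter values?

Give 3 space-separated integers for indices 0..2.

Ev 1: PC=7 idx=1 pred=T actual=N -> ctr[1]=2
Ev 2: PC=3 idx=0 pred=T actual=T -> ctr[0]=3
Ev 3: PC=7 idx=1 pred=T actual=N -> ctr[1]=1
Ev 4: PC=7 idx=1 pred=N actual=T -> ctr[1]=2
Ev 5: PC=3 idx=0 pred=T actual=T -> ctr[0]=3
Ev 6: PC=7 idx=1 pred=T actual=N -> ctr[1]=1
Ev 7: PC=7 idx=1 pred=N actual=T -> ctr[1]=2

Answer: 3 2 3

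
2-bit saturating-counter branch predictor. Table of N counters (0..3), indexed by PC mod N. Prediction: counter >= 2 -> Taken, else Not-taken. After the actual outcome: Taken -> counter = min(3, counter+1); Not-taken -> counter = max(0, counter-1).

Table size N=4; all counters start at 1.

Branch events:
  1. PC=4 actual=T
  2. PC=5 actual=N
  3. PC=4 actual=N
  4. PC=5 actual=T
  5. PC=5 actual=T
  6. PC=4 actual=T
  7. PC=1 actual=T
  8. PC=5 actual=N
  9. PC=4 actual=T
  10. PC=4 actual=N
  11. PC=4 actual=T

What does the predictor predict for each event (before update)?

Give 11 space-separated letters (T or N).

Answer: N N T N N N T T T T T

Derivation:
Ev 1: PC=4 idx=0 pred=N actual=T -> ctr[0]=2
Ev 2: PC=5 idx=1 pred=N actual=N -> ctr[1]=0
Ev 3: PC=4 idx=0 pred=T actual=N -> ctr[0]=1
Ev 4: PC=5 idx=1 pred=N actual=T -> ctr[1]=1
Ev 5: PC=5 idx=1 pred=N actual=T -> ctr[1]=2
Ev 6: PC=4 idx=0 pred=N actual=T -> ctr[0]=2
Ev 7: PC=1 idx=1 pred=T actual=T -> ctr[1]=3
Ev 8: PC=5 idx=1 pred=T actual=N -> ctr[1]=2
Ev 9: PC=4 idx=0 pred=T actual=T -> ctr[0]=3
Ev 10: PC=4 idx=0 pred=T actual=N -> ctr[0]=2
Ev 11: PC=4 idx=0 pred=T actual=T -> ctr[0]=3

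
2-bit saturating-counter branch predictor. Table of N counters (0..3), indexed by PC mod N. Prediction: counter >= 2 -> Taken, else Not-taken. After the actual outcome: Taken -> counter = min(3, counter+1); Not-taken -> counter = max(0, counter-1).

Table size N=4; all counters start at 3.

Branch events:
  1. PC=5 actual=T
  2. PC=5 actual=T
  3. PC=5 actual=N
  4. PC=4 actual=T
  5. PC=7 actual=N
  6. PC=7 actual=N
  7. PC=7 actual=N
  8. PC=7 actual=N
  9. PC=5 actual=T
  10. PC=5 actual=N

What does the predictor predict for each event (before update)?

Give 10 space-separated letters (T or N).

Answer: T T T T T T N N T T

Derivation:
Ev 1: PC=5 idx=1 pred=T actual=T -> ctr[1]=3
Ev 2: PC=5 idx=1 pred=T actual=T -> ctr[1]=3
Ev 3: PC=5 idx=1 pred=T actual=N -> ctr[1]=2
Ev 4: PC=4 idx=0 pred=T actual=T -> ctr[0]=3
Ev 5: PC=7 idx=3 pred=T actual=N -> ctr[3]=2
Ev 6: PC=7 idx=3 pred=T actual=N -> ctr[3]=1
Ev 7: PC=7 idx=3 pred=N actual=N -> ctr[3]=0
Ev 8: PC=7 idx=3 pred=N actual=N -> ctr[3]=0
Ev 9: PC=5 idx=1 pred=T actual=T -> ctr[1]=3
Ev 10: PC=5 idx=1 pred=T actual=N -> ctr[1]=2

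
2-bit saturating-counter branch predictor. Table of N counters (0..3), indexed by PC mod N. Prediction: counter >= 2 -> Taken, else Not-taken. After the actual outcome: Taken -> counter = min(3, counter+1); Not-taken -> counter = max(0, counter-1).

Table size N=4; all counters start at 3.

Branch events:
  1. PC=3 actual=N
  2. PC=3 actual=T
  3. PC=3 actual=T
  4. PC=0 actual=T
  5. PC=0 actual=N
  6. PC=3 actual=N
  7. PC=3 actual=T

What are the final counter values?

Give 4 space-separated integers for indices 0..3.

Ev 1: PC=3 idx=3 pred=T actual=N -> ctr[3]=2
Ev 2: PC=3 idx=3 pred=T actual=T -> ctr[3]=3
Ev 3: PC=3 idx=3 pred=T actual=T -> ctr[3]=3
Ev 4: PC=0 idx=0 pred=T actual=T -> ctr[0]=3
Ev 5: PC=0 idx=0 pred=T actual=N -> ctr[0]=2
Ev 6: PC=3 idx=3 pred=T actual=N -> ctr[3]=2
Ev 7: PC=3 idx=3 pred=T actual=T -> ctr[3]=3

Answer: 2 3 3 3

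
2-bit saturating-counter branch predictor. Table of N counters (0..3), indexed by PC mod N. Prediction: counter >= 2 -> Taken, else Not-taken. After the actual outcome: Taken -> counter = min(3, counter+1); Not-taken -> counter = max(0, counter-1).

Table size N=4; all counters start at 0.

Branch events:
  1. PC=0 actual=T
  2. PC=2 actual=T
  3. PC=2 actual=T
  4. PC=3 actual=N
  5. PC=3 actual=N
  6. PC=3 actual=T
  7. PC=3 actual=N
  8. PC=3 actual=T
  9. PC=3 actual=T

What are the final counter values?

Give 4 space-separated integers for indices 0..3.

Ev 1: PC=0 idx=0 pred=N actual=T -> ctr[0]=1
Ev 2: PC=2 idx=2 pred=N actual=T -> ctr[2]=1
Ev 3: PC=2 idx=2 pred=N actual=T -> ctr[2]=2
Ev 4: PC=3 idx=3 pred=N actual=N -> ctr[3]=0
Ev 5: PC=3 idx=3 pred=N actual=N -> ctr[3]=0
Ev 6: PC=3 idx=3 pred=N actual=T -> ctr[3]=1
Ev 7: PC=3 idx=3 pred=N actual=N -> ctr[3]=0
Ev 8: PC=3 idx=3 pred=N actual=T -> ctr[3]=1
Ev 9: PC=3 idx=3 pred=N actual=T -> ctr[3]=2

Answer: 1 0 2 2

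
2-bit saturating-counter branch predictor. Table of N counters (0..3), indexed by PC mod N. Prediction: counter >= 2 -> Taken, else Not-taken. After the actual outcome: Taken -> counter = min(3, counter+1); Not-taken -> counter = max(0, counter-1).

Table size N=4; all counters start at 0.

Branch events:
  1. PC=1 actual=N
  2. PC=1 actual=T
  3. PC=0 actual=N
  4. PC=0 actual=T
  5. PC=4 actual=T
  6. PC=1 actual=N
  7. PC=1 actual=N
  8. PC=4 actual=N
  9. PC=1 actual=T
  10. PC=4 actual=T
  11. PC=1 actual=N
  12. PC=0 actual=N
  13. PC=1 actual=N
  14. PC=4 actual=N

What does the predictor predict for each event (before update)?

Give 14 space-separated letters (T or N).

Answer: N N N N N N N T N N N T N N

Derivation:
Ev 1: PC=1 idx=1 pred=N actual=N -> ctr[1]=0
Ev 2: PC=1 idx=1 pred=N actual=T -> ctr[1]=1
Ev 3: PC=0 idx=0 pred=N actual=N -> ctr[0]=0
Ev 4: PC=0 idx=0 pred=N actual=T -> ctr[0]=1
Ev 5: PC=4 idx=0 pred=N actual=T -> ctr[0]=2
Ev 6: PC=1 idx=1 pred=N actual=N -> ctr[1]=0
Ev 7: PC=1 idx=1 pred=N actual=N -> ctr[1]=0
Ev 8: PC=4 idx=0 pred=T actual=N -> ctr[0]=1
Ev 9: PC=1 idx=1 pred=N actual=T -> ctr[1]=1
Ev 10: PC=4 idx=0 pred=N actual=T -> ctr[0]=2
Ev 11: PC=1 idx=1 pred=N actual=N -> ctr[1]=0
Ev 12: PC=0 idx=0 pred=T actual=N -> ctr[0]=1
Ev 13: PC=1 idx=1 pred=N actual=N -> ctr[1]=0
Ev 14: PC=4 idx=0 pred=N actual=N -> ctr[0]=0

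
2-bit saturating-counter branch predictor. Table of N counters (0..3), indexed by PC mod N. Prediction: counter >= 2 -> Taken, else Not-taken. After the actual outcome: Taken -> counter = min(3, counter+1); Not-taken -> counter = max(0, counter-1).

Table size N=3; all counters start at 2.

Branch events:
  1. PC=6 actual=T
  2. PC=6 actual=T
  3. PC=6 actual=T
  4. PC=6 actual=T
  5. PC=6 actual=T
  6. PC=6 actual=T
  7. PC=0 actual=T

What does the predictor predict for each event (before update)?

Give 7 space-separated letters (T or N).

Ev 1: PC=6 idx=0 pred=T actual=T -> ctr[0]=3
Ev 2: PC=6 idx=0 pred=T actual=T -> ctr[0]=3
Ev 3: PC=6 idx=0 pred=T actual=T -> ctr[0]=3
Ev 4: PC=6 idx=0 pred=T actual=T -> ctr[0]=3
Ev 5: PC=6 idx=0 pred=T actual=T -> ctr[0]=3
Ev 6: PC=6 idx=0 pred=T actual=T -> ctr[0]=3
Ev 7: PC=0 idx=0 pred=T actual=T -> ctr[0]=3

Answer: T T T T T T T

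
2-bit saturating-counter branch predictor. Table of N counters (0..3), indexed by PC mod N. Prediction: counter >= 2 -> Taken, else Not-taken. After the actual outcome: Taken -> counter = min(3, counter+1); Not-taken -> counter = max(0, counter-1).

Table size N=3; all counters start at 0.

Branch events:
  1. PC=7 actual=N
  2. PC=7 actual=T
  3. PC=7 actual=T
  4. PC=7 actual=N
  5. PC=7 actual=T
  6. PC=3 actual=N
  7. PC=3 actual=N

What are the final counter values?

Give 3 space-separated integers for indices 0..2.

Answer: 0 2 0

Derivation:
Ev 1: PC=7 idx=1 pred=N actual=N -> ctr[1]=0
Ev 2: PC=7 idx=1 pred=N actual=T -> ctr[1]=1
Ev 3: PC=7 idx=1 pred=N actual=T -> ctr[1]=2
Ev 4: PC=7 idx=1 pred=T actual=N -> ctr[1]=1
Ev 5: PC=7 idx=1 pred=N actual=T -> ctr[1]=2
Ev 6: PC=3 idx=0 pred=N actual=N -> ctr[0]=0
Ev 7: PC=3 idx=0 pred=N actual=N -> ctr[0]=0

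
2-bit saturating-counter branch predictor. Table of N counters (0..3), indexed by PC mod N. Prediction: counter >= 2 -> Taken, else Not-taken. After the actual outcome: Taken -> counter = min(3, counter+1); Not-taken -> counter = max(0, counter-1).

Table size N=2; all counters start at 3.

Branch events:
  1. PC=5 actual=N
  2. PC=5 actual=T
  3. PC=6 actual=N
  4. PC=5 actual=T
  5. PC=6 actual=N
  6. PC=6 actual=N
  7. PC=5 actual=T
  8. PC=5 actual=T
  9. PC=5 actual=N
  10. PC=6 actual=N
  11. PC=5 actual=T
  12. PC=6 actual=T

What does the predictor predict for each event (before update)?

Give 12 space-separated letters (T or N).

Ev 1: PC=5 idx=1 pred=T actual=N -> ctr[1]=2
Ev 2: PC=5 idx=1 pred=T actual=T -> ctr[1]=3
Ev 3: PC=6 idx=0 pred=T actual=N -> ctr[0]=2
Ev 4: PC=5 idx=1 pred=T actual=T -> ctr[1]=3
Ev 5: PC=6 idx=0 pred=T actual=N -> ctr[0]=1
Ev 6: PC=6 idx=0 pred=N actual=N -> ctr[0]=0
Ev 7: PC=5 idx=1 pred=T actual=T -> ctr[1]=3
Ev 8: PC=5 idx=1 pred=T actual=T -> ctr[1]=3
Ev 9: PC=5 idx=1 pred=T actual=N -> ctr[1]=2
Ev 10: PC=6 idx=0 pred=N actual=N -> ctr[0]=0
Ev 11: PC=5 idx=1 pred=T actual=T -> ctr[1]=3
Ev 12: PC=6 idx=0 pred=N actual=T -> ctr[0]=1

Answer: T T T T T N T T T N T N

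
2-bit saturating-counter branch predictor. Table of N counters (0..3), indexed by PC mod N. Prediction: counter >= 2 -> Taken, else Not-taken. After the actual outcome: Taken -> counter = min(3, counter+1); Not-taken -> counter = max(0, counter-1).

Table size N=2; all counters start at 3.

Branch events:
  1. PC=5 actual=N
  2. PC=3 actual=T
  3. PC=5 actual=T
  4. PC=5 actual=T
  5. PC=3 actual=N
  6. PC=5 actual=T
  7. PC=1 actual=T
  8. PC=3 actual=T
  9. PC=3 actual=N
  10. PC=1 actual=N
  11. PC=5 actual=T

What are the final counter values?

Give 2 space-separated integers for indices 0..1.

Answer: 3 2

Derivation:
Ev 1: PC=5 idx=1 pred=T actual=N -> ctr[1]=2
Ev 2: PC=3 idx=1 pred=T actual=T -> ctr[1]=3
Ev 3: PC=5 idx=1 pred=T actual=T -> ctr[1]=3
Ev 4: PC=5 idx=1 pred=T actual=T -> ctr[1]=3
Ev 5: PC=3 idx=1 pred=T actual=N -> ctr[1]=2
Ev 6: PC=5 idx=1 pred=T actual=T -> ctr[1]=3
Ev 7: PC=1 idx=1 pred=T actual=T -> ctr[1]=3
Ev 8: PC=3 idx=1 pred=T actual=T -> ctr[1]=3
Ev 9: PC=3 idx=1 pred=T actual=N -> ctr[1]=2
Ev 10: PC=1 idx=1 pred=T actual=N -> ctr[1]=1
Ev 11: PC=5 idx=1 pred=N actual=T -> ctr[1]=2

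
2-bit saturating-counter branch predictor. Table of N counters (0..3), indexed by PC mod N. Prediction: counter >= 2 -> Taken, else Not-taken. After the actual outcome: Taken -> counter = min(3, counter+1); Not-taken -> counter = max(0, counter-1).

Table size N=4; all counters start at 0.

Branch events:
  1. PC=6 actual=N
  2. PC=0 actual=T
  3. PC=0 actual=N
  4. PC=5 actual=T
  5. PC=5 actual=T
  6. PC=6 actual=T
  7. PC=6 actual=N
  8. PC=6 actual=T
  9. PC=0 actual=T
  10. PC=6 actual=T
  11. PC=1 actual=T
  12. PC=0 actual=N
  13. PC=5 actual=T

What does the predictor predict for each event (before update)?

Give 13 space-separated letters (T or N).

Ev 1: PC=6 idx=2 pred=N actual=N -> ctr[2]=0
Ev 2: PC=0 idx=0 pred=N actual=T -> ctr[0]=1
Ev 3: PC=0 idx=0 pred=N actual=N -> ctr[0]=0
Ev 4: PC=5 idx=1 pred=N actual=T -> ctr[1]=1
Ev 5: PC=5 idx=1 pred=N actual=T -> ctr[1]=2
Ev 6: PC=6 idx=2 pred=N actual=T -> ctr[2]=1
Ev 7: PC=6 idx=2 pred=N actual=N -> ctr[2]=0
Ev 8: PC=6 idx=2 pred=N actual=T -> ctr[2]=1
Ev 9: PC=0 idx=0 pred=N actual=T -> ctr[0]=1
Ev 10: PC=6 idx=2 pred=N actual=T -> ctr[2]=2
Ev 11: PC=1 idx=1 pred=T actual=T -> ctr[1]=3
Ev 12: PC=0 idx=0 pred=N actual=N -> ctr[0]=0
Ev 13: PC=5 idx=1 pred=T actual=T -> ctr[1]=3

Answer: N N N N N N N N N N T N T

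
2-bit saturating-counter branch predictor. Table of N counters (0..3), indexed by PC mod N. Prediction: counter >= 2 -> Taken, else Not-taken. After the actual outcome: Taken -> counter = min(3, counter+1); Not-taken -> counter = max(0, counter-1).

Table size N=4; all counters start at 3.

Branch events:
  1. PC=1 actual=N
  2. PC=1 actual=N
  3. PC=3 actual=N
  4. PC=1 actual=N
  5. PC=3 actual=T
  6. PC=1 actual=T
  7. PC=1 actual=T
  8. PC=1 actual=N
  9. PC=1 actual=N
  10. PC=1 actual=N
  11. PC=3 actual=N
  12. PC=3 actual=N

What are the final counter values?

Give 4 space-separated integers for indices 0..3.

Ev 1: PC=1 idx=1 pred=T actual=N -> ctr[1]=2
Ev 2: PC=1 idx=1 pred=T actual=N -> ctr[1]=1
Ev 3: PC=3 idx=3 pred=T actual=N -> ctr[3]=2
Ev 4: PC=1 idx=1 pred=N actual=N -> ctr[1]=0
Ev 5: PC=3 idx=3 pred=T actual=T -> ctr[3]=3
Ev 6: PC=1 idx=1 pred=N actual=T -> ctr[1]=1
Ev 7: PC=1 idx=1 pred=N actual=T -> ctr[1]=2
Ev 8: PC=1 idx=1 pred=T actual=N -> ctr[1]=1
Ev 9: PC=1 idx=1 pred=N actual=N -> ctr[1]=0
Ev 10: PC=1 idx=1 pred=N actual=N -> ctr[1]=0
Ev 11: PC=3 idx=3 pred=T actual=N -> ctr[3]=2
Ev 12: PC=3 idx=3 pred=T actual=N -> ctr[3]=1

Answer: 3 0 3 1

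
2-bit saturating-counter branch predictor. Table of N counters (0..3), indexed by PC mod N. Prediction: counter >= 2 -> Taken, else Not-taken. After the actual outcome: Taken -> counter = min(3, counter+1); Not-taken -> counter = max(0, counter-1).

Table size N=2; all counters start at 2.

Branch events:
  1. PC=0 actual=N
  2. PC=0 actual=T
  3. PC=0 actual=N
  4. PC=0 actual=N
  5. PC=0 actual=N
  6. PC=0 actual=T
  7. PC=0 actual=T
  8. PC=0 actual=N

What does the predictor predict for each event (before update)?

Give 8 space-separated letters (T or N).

Answer: T N T N N N N T

Derivation:
Ev 1: PC=0 idx=0 pred=T actual=N -> ctr[0]=1
Ev 2: PC=0 idx=0 pred=N actual=T -> ctr[0]=2
Ev 3: PC=0 idx=0 pred=T actual=N -> ctr[0]=1
Ev 4: PC=0 idx=0 pred=N actual=N -> ctr[0]=0
Ev 5: PC=0 idx=0 pred=N actual=N -> ctr[0]=0
Ev 6: PC=0 idx=0 pred=N actual=T -> ctr[0]=1
Ev 7: PC=0 idx=0 pred=N actual=T -> ctr[0]=2
Ev 8: PC=0 idx=0 pred=T actual=N -> ctr[0]=1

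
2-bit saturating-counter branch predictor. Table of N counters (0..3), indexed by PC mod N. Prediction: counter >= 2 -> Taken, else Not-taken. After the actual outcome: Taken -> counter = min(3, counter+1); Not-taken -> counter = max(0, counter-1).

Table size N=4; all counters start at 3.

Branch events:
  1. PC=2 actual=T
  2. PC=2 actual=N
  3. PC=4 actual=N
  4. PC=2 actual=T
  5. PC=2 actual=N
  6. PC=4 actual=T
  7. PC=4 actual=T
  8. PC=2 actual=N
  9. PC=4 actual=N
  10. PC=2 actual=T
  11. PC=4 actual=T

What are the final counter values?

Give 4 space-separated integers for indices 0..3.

Ev 1: PC=2 idx=2 pred=T actual=T -> ctr[2]=3
Ev 2: PC=2 idx=2 pred=T actual=N -> ctr[2]=2
Ev 3: PC=4 idx=0 pred=T actual=N -> ctr[0]=2
Ev 4: PC=2 idx=2 pred=T actual=T -> ctr[2]=3
Ev 5: PC=2 idx=2 pred=T actual=N -> ctr[2]=2
Ev 6: PC=4 idx=0 pred=T actual=T -> ctr[0]=3
Ev 7: PC=4 idx=0 pred=T actual=T -> ctr[0]=3
Ev 8: PC=2 idx=2 pred=T actual=N -> ctr[2]=1
Ev 9: PC=4 idx=0 pred=T actual=N -> ctr[0]=2
Ev 10: PC=2 idx=2 pred=N actual=T -> ctr[2]=2
Ev 11: PC=4 idx=0 pred=T actual=T -> ctr[0]=3

Answer: 3 3 2 3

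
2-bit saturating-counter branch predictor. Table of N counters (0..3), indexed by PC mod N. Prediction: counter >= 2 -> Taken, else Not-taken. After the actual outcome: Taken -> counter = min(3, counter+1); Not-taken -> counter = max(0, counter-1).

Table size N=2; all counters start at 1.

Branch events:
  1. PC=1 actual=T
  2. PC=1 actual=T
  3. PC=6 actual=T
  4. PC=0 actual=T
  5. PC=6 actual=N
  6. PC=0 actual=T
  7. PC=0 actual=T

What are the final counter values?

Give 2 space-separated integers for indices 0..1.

Answer: 3 3

Derivation:
Ev 1: PC=1 idx=1 pred=N actual=T -> ctr[1]=2
Ev 2: PC=1 idx=1 pred=T actual=T -> ctr[1]=3
Ev 3: PC=6 idx=0 pred=N actual=T -> ctr[0]=2
Ev 4: PC=0 idx=0 pred=T actual=T -> ctr[0]=3
Ev 5: PC=6 idx=0 pred=T actual=N -> ctr[0]=2
Ev 6: PC=0 idx=0 pred=T actual=T -> ctr[0]=3
Ev 7: PC=0 idx=0 pred=T actual=T -> ctr[0]=3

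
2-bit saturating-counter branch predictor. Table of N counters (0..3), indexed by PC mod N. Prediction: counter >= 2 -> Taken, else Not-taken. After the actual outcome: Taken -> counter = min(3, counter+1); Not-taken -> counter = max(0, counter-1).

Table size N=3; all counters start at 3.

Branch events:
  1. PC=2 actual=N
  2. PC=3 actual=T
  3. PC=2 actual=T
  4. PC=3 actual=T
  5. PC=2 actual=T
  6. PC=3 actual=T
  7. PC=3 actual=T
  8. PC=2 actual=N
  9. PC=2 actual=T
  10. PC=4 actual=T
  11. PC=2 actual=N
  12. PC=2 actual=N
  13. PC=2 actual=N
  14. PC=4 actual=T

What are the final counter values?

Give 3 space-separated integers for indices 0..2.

Answer: 3 3 0

Derivation:
Ev 1: PC=2 idx=2 pred=T actual=N -> ctr[2]=2
Ev 2: PC=3 idx=0 pred=T actual=T -> ctr[0]=3
Ev 3: PC=2 idx=2 pred=T actual=T -> ctr[2]=3
Ev 4: PC=3 idx=0 pred=T actual=T -> ctr[0]=3
Ev 5: PC=2 idx=2 pred=T actual=T -> ctr[2]=3
Ev 6: PC=3 idx=0 pred=T actual=T -> ctr[0]=3
Ev 7: PC=3 idx=0 pred=T actual=T -> ctr[0]=3
Ev 8: PC=2 idx=2 pred=T actual=N -> ctr[2]=2
Ev 9: PC=2 idx=2 pred=T actual=T -> ctr[2]=3
Ev 10: PC=4 idx=1 pred=T actual=T -> ctr[1]=3
Ev 11: PC=2 idx=2 pred=T actual=N -> ctr[2]=2
Ev 12: PC=2 idx=2 pred=T actual=N -> ctr[2]=1
Ev 13: PC=2 idx=2 pred=N actual=N -> ctr[2]=0
Ev 14: PC=4 idx=1 pred=T actual=T -> ctr[1]=3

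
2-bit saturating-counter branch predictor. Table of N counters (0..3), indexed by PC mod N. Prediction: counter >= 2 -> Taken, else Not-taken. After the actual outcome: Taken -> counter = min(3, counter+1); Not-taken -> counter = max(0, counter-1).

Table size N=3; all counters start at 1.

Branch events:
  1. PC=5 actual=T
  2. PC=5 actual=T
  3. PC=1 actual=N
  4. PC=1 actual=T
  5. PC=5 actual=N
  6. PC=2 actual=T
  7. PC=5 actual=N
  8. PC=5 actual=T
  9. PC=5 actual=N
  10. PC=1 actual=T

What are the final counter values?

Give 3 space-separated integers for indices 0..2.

Answer: 1 2 2

Derivation:
Ev 1: PC=5 idx=2 pred=N actual=T -> ctr[2]=2
Ev 2: PC=5 idx=2 pred=T actual=T -> ctr[2]=3
Ev 3: PC=1 idx=1 pred=N actual=N -> ctr[1]=0
Ev 4: PC=1 idx=1 pred=N actual=T -> ctr[1]=1
Ev 5: PC=5 idx=2 pred=T actual=N -> ctr[2]=2
Ev 6: PC=2 idx=2 pred=T actual=T -> ctr[2]=3
Ev 7: PC=5 idx=2 pred=T actual=N -> ctr[2]=2
Ev 8: PC=5 idx=2 pred=T actual=T -> ctr[2]=3
Ev 9: PC=5 idx=2 pred=T actual=N -> ctr[2]=2
Ev 10: PC=1 idx=1 pred=N actual=T -> ctr[1]=2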